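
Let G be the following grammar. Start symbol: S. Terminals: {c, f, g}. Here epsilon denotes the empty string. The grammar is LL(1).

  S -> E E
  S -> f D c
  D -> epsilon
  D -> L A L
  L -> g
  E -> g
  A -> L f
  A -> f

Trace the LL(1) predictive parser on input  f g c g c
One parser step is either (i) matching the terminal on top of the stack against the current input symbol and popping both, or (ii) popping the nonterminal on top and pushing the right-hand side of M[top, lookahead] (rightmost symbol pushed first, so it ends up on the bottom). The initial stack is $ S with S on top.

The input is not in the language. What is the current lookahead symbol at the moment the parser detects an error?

     Stack      Input        Action
  1  $ S        f g c g c $  expand S -> f D c
  2  $ c D f    f g c g c $  match f
  3  $ c D      g c g c $    expand D -> L A L
  4  $ c L A L  g c g c $    expand L -> g
  5  $ c L A g  g c g c $    match g
  6  $ c L A    c g c $      error: M[A, c] is empty

c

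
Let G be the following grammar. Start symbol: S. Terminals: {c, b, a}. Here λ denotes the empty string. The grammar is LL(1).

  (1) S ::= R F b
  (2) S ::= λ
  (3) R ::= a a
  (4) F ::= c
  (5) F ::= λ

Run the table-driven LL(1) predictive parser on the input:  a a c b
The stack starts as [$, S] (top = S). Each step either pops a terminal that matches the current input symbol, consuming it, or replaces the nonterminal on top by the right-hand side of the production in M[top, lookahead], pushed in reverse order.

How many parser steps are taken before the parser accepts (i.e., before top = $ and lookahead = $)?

step 1: stack=$ S  input=a a c b $  — expand S ::= R F b
step 2: stack=$ b F R  input=a a c b $  — expand R ::= a a
step 3: stack=$ b F a a  input=a a c b $  — match a
step 4: stack=$ b F a  input=a c b $  — match a
step 5: stack=$ b F  input=c b $  — expand F ::= c
step 6: stack=$ b c  input=c b $  — match c
step 7: stack=$ b  input=b $  — match b
Accept reached after 7 steps.

7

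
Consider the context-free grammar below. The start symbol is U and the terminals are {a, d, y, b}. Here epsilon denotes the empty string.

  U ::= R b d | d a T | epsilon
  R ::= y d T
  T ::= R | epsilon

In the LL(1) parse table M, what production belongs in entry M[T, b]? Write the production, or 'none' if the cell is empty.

T ::= epsilon

FIRST(R) = {y}
FIRST(U) = {epsilon, d, y}  (via R b d)
FIRST(T) = {epsilon, y}  (via R)
FOLLOW(U) includes $ since U is the start symbol.
FOLLOW(U): U appears on no right-hand side. Thus FOLLOW(U) = {$}.
FOLLOW(R): in U::=R b d, R is followed by b d with FIRST {b}; in T::=R, the suffix after R is empty, so FOLLOW(R) ⊇ FOLLOW(T) = {$, b}. Thus FOLLOW(R) = {$, b}.
FOLLOW(T): in U::=d a T, the suffix after T is empty, so FOLLOW(T) ⊇ FOLLOW(U) = {$}; in R::=y d T, the suffix after T is empty, so FOLLOW(T) ⊇ FOLLOW(R) = {$, b}. Thus FOLLOW(T) = {$, b}.
For T ::= R: FIRST(R) = {y}, so it goes in M[T, t] for t ∈ {y}.
For T ::= epsilon: FIRST(epsilon) = {epsilon}, so it goes in M[T, t] for t ∈ {}; since epsilon ∈ FIRST, also for every t ∈ FOLLOW(T) = {$, b}.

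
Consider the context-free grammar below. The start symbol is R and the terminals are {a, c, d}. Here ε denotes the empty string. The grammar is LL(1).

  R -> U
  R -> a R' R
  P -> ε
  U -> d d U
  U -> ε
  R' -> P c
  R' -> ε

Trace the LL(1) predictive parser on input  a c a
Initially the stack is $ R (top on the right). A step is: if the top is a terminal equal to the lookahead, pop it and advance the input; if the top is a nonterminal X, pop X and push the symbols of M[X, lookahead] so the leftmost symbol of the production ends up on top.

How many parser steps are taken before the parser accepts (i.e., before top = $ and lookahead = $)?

10

      Stack     Input    Action
   1  $ R       a c a $  expand R -> a R' R
   2  $ R R' a  a c a $  match a
   3  $ R R'    c a $    expand R' -> P c
   4  $ R c P   c a $    expand P -> ε
   5  $ R c     c a $    match c
   6  $ R       a $      expand R -> a R' R
   7  $ R R' a  a $      match a
   8  $ R R'    $        expand R' -> ε
   9  $ R       $        expand R -> U
  10  $ U       $        expand U -> ε
Accept reached after 10 steps.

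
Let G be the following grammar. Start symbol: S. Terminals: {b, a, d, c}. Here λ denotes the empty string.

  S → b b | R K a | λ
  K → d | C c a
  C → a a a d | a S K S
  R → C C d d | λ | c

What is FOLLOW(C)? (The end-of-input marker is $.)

{a, c, d}

FIRST(C) = {a}
FIRST(K) = {a, d}  (via C c a)
FIRST(R) = {λ, a, c}  (via C C d d)
FIRST(S) = {λ, a, b, c, d}  (via R K a)
FOLLOW(S) includes $ since S is the start symbol.
FOLLOW(C): in K→C c a, C is followed by c a with FIRST {c}; in R→C C d d (occurrence 1), C is followed by C d d with FIRST {a}; in R→C C d d (occurrence 2), C is followed by d d with FIRST {d}. Thus FOLLOW(C) = {a, c, d}.
FOLLOW(S): in C→a S K S (occurrence 1), S is followed by K S with FIRST {a, d}; in C→a S K S (occurrence 2), the suffix after S is empty, so FOLLOW(S) ⊇ FOLLOW(C) = {a, c, d}. Thus FOLLOW(S) = {$, a, c, d}.
FOLLOW(K): in S→R K a, K is followed by a with FIRST {a}; in C→a S K S, K is followed by S with FIRST {λ, a, b, c, d}; in C→a S K S, the suffix after K is nullable, so FOLLOW(K) ⊇ FOLLOW(C) = {a, c, d}. Thus FOLLOW(K) = {a, b, c, d}.
FOLLOW(R): in S→R K a, R is followed by K a with FIRST {a, d}. Thus FOLLOW(R) = {a, d}.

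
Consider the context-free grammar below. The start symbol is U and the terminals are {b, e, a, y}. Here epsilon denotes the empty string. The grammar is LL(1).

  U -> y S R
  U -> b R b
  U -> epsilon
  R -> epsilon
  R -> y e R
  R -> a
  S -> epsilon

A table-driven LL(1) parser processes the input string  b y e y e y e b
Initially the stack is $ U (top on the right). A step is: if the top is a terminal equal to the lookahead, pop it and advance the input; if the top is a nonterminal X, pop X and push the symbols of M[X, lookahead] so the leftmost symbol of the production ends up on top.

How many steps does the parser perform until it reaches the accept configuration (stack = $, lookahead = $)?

step 1: stack=$ U  input=b y e y e y e b $  — expand U -> b R b
step 2: stack=$ b R b  input=b y e y e y e b $  — match b
step 3: stack=$ b R  input=y e y e y e b $  — expand R -> y e R
step 4: stack=$ b R e y  input=y e y e y e b $  — match y
step 5: stack=$ b R e  input=e y e y e b $  — match e
step 6: stack=$ b R  input=y e y e b $  — expand R -> y e R
step 7: stack=$ b R e y  input=y e y e b $  — match y
step 8: stack=$ b R e  input=e y e b $  — match e
step 9: stack=$ b R  input=y e b $  — expand R -> y e R
step 10: stack=$ b R e y  input=y e b $  — match y
step 11: stack=$ b R e  input=e b $  — match e
step 12: stack=$ b R  input=b $  — expand R -> epsilon
step 13: stack=$ b  input=b $  — match b
Accept reached after 13 steps.

13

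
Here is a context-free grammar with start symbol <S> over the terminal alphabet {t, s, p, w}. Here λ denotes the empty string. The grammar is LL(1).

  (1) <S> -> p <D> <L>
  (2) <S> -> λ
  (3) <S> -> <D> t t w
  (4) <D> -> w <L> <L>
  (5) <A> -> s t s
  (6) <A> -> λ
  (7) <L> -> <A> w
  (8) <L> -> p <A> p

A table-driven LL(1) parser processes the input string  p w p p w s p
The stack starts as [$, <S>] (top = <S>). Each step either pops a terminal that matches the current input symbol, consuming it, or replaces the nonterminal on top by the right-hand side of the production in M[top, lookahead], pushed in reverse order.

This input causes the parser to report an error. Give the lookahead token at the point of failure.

p

step 1: stack=$ <S>  input=p w p p w s p $  — expand <S> -> p <D> <L>
step 2: stack=$ <L> <D> p  input=p w p p w s p $  — match p
step 3: stack=$ <L> <D>  input=w p p w s p $  — expand <D> -> w <L> <L>
step 4: stack=$ <L> <L> <L> w  input=w p p w s p $  — match w
step 5: stack=$ <L> <L> <L>  input=p p w s p $  — expand <L> -> p <A> p
step 6: stack=$ <L> <L> p <A> p  input=p p w s p $  — match p
step 7: stack=$ <L> <L> p <A>  input=p w s p $  — expand <A> -> λ
step 8: stack=$ <L> <L> p  input=p w s p $  — match p
step 9: stack=$ <L> <L>  input=w s p $  — expand <L> -> <A> w
step 10: stack=$ <L> w <A>  input=w s p $  — expand <A> -> λ
step 11: stack=$ <L> w  input=w s p $  — match w
step 12: stack=$ <L>  input=s p $  — expand <L> -> <A> w
step 13: stack=$ w <A>  input=s p $  — expand <A> -> s t s
step 14: stack=$ w s t s  input=s p $  — match s
step 15: stack=$ w s t  input=p $  — error: top is terminal t but lookahead is p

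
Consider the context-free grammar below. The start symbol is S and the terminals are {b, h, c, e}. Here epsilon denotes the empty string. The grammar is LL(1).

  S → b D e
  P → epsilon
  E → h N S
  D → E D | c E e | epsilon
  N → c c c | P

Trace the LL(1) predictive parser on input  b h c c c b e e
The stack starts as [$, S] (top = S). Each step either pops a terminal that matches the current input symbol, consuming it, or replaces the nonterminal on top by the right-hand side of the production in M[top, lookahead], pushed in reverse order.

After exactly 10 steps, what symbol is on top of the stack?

b

      Stack          Input              Action
   1  $ S            b h c c c b e e $  expand S → b D e
   2  $ e D b        b h c c c b e e $  match b
   3  $ e D          h c c c b e e $    expand D → E D
   4  $ e D E        h c c c b e e $    expand E → h N S
   5  $ e D S N h    h c c c b e e $    match h
   6  $ e D S N      c c c b e e $      expand N → c c c
   7  $ e D S c c c  c c c b e e $      match c
   8  $ e D S c c    c c b e e $        match c
   9  $ e D S c      c b e e $          match c
  10  $ e D S        b e e $            expand S → b D e
Stack after step 10: $ e D e D b (top = b).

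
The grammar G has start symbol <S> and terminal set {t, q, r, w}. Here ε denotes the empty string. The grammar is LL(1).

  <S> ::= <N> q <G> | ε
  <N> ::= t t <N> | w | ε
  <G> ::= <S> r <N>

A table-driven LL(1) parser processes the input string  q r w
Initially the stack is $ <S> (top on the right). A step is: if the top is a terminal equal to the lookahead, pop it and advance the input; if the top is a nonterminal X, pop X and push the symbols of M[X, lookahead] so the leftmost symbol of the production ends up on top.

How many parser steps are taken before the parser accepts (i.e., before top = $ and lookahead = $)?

step 1: stack=$ <S>  input=q r w $  — expand <S> ::= <N> q <G>
step 2: stack=$ <G> q <N>  input=q r w $  — expand <N> ::= ε
step 3: stack=$ <G> q  input=q r w $  — match q
step 4: stack=$ <G>  input=r w $  — expand <G> ::= <S> r <N>
step 5: stack=$ <N> r <S>  input=r w $  — expand <S> ::= ε
step 6: stack=$ <N> r  input=r w $  — match r
step 7: stack=$ <N>  input=w $  — expand <N> ::= w
step 8: stack=$ w  input=w $  — match w
Accept reached after 8 steps.

8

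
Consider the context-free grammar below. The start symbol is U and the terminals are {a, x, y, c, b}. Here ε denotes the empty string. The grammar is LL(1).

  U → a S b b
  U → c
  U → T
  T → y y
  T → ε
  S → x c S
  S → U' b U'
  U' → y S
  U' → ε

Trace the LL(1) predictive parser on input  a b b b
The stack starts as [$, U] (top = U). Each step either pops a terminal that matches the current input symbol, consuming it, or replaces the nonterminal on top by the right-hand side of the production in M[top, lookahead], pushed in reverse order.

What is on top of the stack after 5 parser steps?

U'

     Stack          Input      Action
  1  $ U            a b b b $  expand U → a S b b
  2  $ b b S a      a b b b $  match a
  3  $ b b S        b b b $    expand S → U' b U'
  4  $ b b U' b U'  b b b $    expand U' → ε
  5  $ b b U' b     b b b $    match b
Stack after step 5: $ b b U' (top = U').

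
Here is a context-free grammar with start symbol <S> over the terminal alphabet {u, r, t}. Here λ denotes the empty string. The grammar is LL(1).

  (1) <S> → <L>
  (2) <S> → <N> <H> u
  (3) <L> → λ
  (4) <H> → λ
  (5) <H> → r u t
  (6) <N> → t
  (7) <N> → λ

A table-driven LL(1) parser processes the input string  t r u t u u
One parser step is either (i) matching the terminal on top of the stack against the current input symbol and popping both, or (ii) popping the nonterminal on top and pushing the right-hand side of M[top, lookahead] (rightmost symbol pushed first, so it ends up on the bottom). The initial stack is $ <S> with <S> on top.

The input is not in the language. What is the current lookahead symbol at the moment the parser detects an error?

u

step 1: stack=$ <S>  input=t r u t u u $  — expand <S> → <N> <H> u
step 2: stack=$ u <H> <N>  input=t r u t u u $  — expand <N> → t
step 3: stack=$ u <H> t  input=t r u t u u $  — match t
step 4: stack=$ u <H>  input=r u t u u $  — expand <H> → r u t
step 5: stack=$ u t u r  input=r u t u u $  — match r
step 6: stack=$ u t u  input=u t u u $  — match u
step 7: stack=$ u t  input=t u u $  — match t
step 8: stack=$ u  input=u u $  — match u
step 9: stack=$  input=u $  — error: stack empty but input remains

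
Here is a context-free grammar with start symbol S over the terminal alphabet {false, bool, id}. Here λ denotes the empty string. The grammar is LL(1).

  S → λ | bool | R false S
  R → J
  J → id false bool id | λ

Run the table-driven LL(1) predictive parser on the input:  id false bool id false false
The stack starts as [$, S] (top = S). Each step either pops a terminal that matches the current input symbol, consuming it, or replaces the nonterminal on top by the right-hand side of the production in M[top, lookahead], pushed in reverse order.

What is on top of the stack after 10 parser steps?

step 1: stack=$ S  input=id false bool id false false $  — expand S → R false S
step 2: stack=$ S false R  input=id false bool id false false $  — expand R → J
step 3: stack=$ S false J  input=id false bool id false false $  — expand J → id false bool id
step 4: stack=$ S false id bool false id  input=id false bool id false false $  — match id
step 5: stack=$ S false id bool false  input=false bool id false false $  — match false
step 6: stack=$ S false id bool  input=bool id false false $  — match bool
step 7: stack=$ S false id  input=id false false $  — match id
step 8: stack=$ S false  input=false false $  — match false
step 9: stack=$ S  input=false $  — expand S → R false S
step 10: stack=$ S false R  input=false $  — expand R → J
Stack after step 10: $ S false J (top = J).

J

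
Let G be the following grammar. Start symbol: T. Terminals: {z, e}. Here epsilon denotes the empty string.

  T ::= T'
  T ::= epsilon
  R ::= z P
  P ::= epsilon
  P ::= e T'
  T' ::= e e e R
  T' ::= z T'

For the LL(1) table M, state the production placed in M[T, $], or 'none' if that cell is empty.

FIRST(R) = {z}
FIRST(P) = {epsilon, e}
FIRST(T') = {e, z}
FIRST(T) = {epsilon, e, z}  (via T')
FOLLOW(T) includes $ since T is the start symbol.
FOLLOW(T): T appears on no right-hand side. Thus FOLLOW(T) = {$}.
For T ::= T': FIRST(T') = {e, z}, so it goes in M[T, t] for t ∈ {e, z}.
For T ::= epsilon: FIRST(epsilon) = {epsilon}, so it goes in M[T, t] for t ∈ {}; since epsilon ∈ FIRST, also for every t ∈ FOLLOW(T) = {$}.

T ::= epsilon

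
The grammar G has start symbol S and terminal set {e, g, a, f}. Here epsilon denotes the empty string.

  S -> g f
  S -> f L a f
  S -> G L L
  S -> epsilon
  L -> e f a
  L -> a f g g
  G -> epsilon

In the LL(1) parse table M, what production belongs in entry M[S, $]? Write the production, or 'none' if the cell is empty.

S -> epsilon

FIRST(L) = {a, e}
FIRST(G) = {epsilon}
FIRST(S) = {epsilon, a, e, f, g}  (via G L L)
FOLLOW(S) includes $ since S is the start symbol.
FOLLOW(S): S appears on no right-hand side. Thus FOLLOW(S) = {$}.
For S -> g f: FIRST(g f) = {g}, so it goes in M[S, t] for t ∈ {g}.
For S -> f L a f: FIRST(f L a f) = {f}, so it goes in M[S, t] for t ∈ {f}.
For S -> G L L: FIRST(G L L) = {a, e}, so it goes in M[S, t] for t ∈ {a, e}.
For S -> epsilon: FIRST(epsilon) = {epsilon}, so it goes in M[S, t] for t ∈ {}; since epsilon ∈ FIRST, also for every t ∈ FOLLOW(S) = {$}.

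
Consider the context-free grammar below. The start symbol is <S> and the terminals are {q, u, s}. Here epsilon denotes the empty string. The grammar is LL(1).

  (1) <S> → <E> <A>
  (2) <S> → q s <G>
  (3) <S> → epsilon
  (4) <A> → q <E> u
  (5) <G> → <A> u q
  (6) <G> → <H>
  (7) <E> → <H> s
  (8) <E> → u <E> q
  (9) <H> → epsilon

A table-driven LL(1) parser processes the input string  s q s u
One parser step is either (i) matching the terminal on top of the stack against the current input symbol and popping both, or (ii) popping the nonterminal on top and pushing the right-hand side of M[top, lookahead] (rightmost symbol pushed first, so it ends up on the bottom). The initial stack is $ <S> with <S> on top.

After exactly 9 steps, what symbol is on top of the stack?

u

     Stack        Input      Action
  1  $ <S>        s q s u $  expand <S> → <E> <A>
  2  $ <A> <E>    s q s u $  expand <E> → <H> s
  3  $ <A> s <H>  s q s u $  expand <H> → epsilon
  4  $ <A> s      s q s u $  match s
  5  $ <A>        q s u $    expand <A> → q <E> u
  6  $ u <E> q    q s u $    match q
  7  $ u <E>      s u $      expand <E> → <H> s
  8  $ u s <H>    s u $      expand <H> → epsilon
  9  $ u s        s u $      match s
Stack after step 9: $ u (top = u).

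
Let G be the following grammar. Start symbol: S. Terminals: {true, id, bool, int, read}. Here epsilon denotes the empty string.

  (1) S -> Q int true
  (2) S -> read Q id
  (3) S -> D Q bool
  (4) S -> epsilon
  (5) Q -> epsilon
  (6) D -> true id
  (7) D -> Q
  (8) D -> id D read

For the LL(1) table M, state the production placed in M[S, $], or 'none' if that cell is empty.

S -> epsilon

FIRST(Q): from Q->epsilon we get {epsilon}. So FIRST(Q) = {epsilon}.
FIRST(D): from D->true id we get {true}; from D->Q we get {epsilon}; from D->id D read we get {id}. So FIRST(D) = {epsilon, id, true}.
FIRST(S): from S->Q int true we get {int}; from S->read Q id we get {read}; from S->D Q bool we get {bool, id, true}; from S->epsilon we get {epsilon}. So FIRST(S) = {epsilon, bool, id, int, read, true}.
FOLLOW(S) includes $ since S is the start symbol.
FOLLOW(S): S appears on no right-hand side. Thus FOLLOW(S) = {$}.
For S -> Q int true: FIRST(Q int true) = {int}, so it goes in M[S, t] for t ∈ {int}.
For S -> read Q id: FIRST(read Q id) = {read}, so it goes in M[S, t] for t ∈ {read}.
For S -> D Q bool: FIRST(D Q bool) = {bool, id, true}, so it goes in M[S, t] for t ∈ {bool, id, true}.
For S -> epsilon: FIRST(epsilon) = {epsilon}, so it goes in M[S, t] for t ∈ {}; since epsilon ∈ FIRST, also for every t ∈ FOLLOW(S) = {$}.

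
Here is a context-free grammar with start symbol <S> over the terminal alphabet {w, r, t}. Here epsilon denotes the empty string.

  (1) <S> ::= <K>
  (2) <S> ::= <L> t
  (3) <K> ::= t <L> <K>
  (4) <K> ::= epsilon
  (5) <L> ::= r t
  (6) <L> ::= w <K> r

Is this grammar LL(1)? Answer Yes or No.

Yes

FIRST(<S>) = {epsilon, r, t, w}
FIRST(<K>) = {epsilon, t}
FIRST(<L>) = {r, w}
FOLLOW(<S>) = {$}
FOLLOW(<K>) = {$, r}
FOLLOW(<L>) = {$, r, t}
Each cell of M receives at most one production.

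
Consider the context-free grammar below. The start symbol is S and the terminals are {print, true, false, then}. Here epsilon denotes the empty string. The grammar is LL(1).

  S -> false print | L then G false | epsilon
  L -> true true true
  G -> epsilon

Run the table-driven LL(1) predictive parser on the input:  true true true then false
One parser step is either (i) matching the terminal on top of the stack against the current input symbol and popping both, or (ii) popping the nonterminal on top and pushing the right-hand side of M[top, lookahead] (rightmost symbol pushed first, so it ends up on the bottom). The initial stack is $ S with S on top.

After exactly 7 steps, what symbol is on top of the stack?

     Stack                          Input                        Action
  1  $ S                            true true true then false $  expand S -> L then G false
  2  $ false G then L               true true true then false $  expand L -> true true true
  3  $ false G then true true true  true true true then false $  match true
  4  $ false G then true true       true true then false $       match true
  5  $ false G then true            true then false $            match true
  6  $ false G then                 then false $                 match then
  7  $ false G                      false $                      expand G -> epsilon
Stack after step 7: $ false (top = false).

false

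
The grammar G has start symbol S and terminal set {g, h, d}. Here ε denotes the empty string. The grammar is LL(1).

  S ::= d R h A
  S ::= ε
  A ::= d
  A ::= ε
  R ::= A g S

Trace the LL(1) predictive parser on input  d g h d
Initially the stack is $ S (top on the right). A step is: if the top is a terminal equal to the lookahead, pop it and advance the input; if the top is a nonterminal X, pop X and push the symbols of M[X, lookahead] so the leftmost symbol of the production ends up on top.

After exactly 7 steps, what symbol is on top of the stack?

step 1: stack=$ S  input=d g h d $  — expand S ::= d R h A
step 2: stack=$ A h R d  input=d g h d $  — match d
step 3: stack=$ A h R  input=g h d $  — expand R ::= A g S
step 4: stack=$ A h S g A  input=g h d $  — expand A ::= ε
step 5: stack=$ A h S g  input=g h d $  — match g
step 6: stack=$ A h S  input=h d $  — expand S ::= ε
step 7: stack=$ A h  input=h d $  — match h
Stack after step 7: $ A (top = A).

A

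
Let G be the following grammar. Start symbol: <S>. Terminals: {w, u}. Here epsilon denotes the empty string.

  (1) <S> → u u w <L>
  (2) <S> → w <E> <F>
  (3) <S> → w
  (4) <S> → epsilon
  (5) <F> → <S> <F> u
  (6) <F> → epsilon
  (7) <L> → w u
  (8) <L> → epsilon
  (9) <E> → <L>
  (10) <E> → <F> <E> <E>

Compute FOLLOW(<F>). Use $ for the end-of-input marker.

FIRST(<S>): from <S>→u u w <L> we get {u}; from <S>→w <E> <F> we get {w}; from <S>→w we get {w}; from <S>→epsilon we get {epsilon}. So FIRST(<S>) = {epsilon, u, w}.
FIRST(<L>): from <L>→w u we get {w}; from <L>→epsilon we get {epsilon}. So FIRST(<L>) = {epsilon, w}.
FIRST(<F>): from <F>→<S> <F> u we get {u, w}; from <F>→epsilon we get {epsilon}. So FIRST(<F>) = {epsilon, u, w}.
FIRST(<E>): from <E>→<L> we get {epsilon, w}; from <E>→<F> <E> <E> we get {epsilon, u, w}. So FIRST(<E>) = {epsilon, u, w}.
FOLLOW(<S>) includes $ since <S> is the start symbol.
FOLLOW(<S>): in <F>→<S> <F> u, <S> is followed by <F> u with FIRST {u, w}. Thus FOLLOW(<S>) = {$, u, w}.
FOLLOW(<E>): in <S>→w <E> <F>, <E> is followed by <F> with FIRST {epsilon, u, w}; in <S>→w <E> <F>, the suffix after <E> is nullable, so FOLLOW(<E>) ⊇ FOLLOW(<S>) = {$, u, w}; in <E>→<F> <E> <E> (occurrence 1), <E> is followed by <E> with FIRST {epsilon, u, w}; in <E>→<F> <E> <E> (occurrence 1), the suffix after <E> is nullable (adds nothing new); in <E>→<F> <E> <E> (occurrence 2), the suffix after <E> is empty (adds nothing new). Thus FOLLOW(<E>) = {$, u, w}.
FOLLOW(<F>): in <S>→w <E> <F>, the suffix after <F> is empty, so FOLLOW(<F>) ⊇ FOLLOW(<S>) = {$, u, w}; in <F>→<S> <F> u, <F> is followed by u with FIRST {u}; in <E>→<F> <E> <E>, <F> is followed by <E> <E> with FIRST {epsilon, u, w}; in <E>→<F> <E> <E>, the suffix after <F> is nullable, so FOLLOW(<F>) ⊇ FOLLOW(<E>) = {$, u, w}. Thus FOLLOW(<F>) = {$, u, w}.
FOLLOW(<L>): in <S>→u u w <L>, the suffix after <L> is empty, so FOLLOW(<L>) ⊇ FOLLOW(<S>) = {$, u, w}; in <E>→<L>, the suffix after <L> is empty, so FOLLOW(<L>) ⊇ FOLLOW(<E>) = {$, u, w}. Thus FOLLOW(<L>) = {$, u, w}.

{$, u, w}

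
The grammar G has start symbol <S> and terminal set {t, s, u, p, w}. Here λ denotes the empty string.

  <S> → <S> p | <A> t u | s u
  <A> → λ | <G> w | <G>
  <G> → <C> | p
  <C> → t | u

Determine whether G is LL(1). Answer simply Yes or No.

No

FIRST(<S>) = {p, s, t, u}
FIRST(<A>) = {λ, p, t, u}
FIRST(<G>) = {p, t, u}
FIRST(<C>) = {t, u}
FOLLOW(<S>) = {$, p}
FOLLOW(<A>) = {t}
FOLLOW(<G>) = {t, w}
FOLLOW(<C>) = {t, w}
Cell M[<A>, p] receives both <A> → <G> w and <A> → <G> — the grammar is not LL(1).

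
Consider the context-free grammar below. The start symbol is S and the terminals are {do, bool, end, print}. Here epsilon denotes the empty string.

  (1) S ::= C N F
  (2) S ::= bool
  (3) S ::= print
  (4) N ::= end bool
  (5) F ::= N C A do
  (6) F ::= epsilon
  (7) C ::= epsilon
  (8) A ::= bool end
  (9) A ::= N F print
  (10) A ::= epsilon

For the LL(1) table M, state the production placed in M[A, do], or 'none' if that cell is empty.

FIRST(N) = {end}
FIRST(C) = {epsilon}
FIRST(S) = {bool, end, print}  (via C N F)
FIRST(F) = {epsilon, end}  (via N C A do)
FIRST(A) = {epsilon, bool, end}  (via N F print)
FOLLOW(S) includes $ since S is the start symbol.
FOLLOW(A): in F::=N C A do, A is followed by do with FIRST {do}. Thus FOLLOW(A) = {do}.
For A ::= bool end: FIRST(bool end) = {bool}, so it goes in M[A, t] for t ∈ {bool}.
For A ::= N F print: FIRST(N F print) = {end}, so it goes in M[A, t] for t ∈ {end}.
For A ::= epsilon: FIRST(epsilon) = {epsilon}, so it goes in M[A, t] for t ∈ {}; since epsilon ∈ FIRST, also for every t ∈ FOLLOW(A) = {do}.

A ::= epsilon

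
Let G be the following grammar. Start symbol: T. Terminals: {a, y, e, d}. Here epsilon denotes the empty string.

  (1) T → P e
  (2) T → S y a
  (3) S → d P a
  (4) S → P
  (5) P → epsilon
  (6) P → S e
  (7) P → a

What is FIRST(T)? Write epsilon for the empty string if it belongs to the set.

FIRST(T): from T→P e we get {a, d, e}; from T→S y a we get {a, d, e, y}. So FIRST(T) = {a, d, e, y}.
FIRST(S): from S→d P a we get {d}; from S→P we get {epsilon, a, d, e}. So FIRST(S) = {epsilon, a, d, e}.
FIRST(P): from P→epsilon we get {epsilon}; from P→S e we get {a, d, e}; from P→a we get {a}. So FIRST(P) = {epsilon, a, d, e}.

{a, d, e, y}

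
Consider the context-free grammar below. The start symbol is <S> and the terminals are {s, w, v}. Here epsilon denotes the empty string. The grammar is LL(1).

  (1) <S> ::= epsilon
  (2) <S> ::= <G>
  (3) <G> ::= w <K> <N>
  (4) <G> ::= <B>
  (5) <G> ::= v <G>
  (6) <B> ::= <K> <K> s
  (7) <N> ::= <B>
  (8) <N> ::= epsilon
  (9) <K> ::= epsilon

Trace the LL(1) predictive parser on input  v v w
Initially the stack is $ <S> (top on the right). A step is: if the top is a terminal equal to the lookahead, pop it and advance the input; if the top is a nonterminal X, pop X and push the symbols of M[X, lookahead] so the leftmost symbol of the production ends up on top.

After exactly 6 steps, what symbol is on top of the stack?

step 1: stack=$ <S>  input=v v w $  — expand <S> ::= <G>
step 2: stack=$ <G>  input=v v w $  — expand <G> ::= v <G>
step 3: stack=$ <G> v  input=v v w $  — match v
step 4: stack=$ <G>  input=v w $  — expand <G> ::= v <G>
step 5: stack=$ <G> v  input=v w $  — match v
step 6: stack=$ <G>  input=w $  — expand <G> ::= w <K> <N>
Stack after step 6: $ <N> <K> w (top = w).

w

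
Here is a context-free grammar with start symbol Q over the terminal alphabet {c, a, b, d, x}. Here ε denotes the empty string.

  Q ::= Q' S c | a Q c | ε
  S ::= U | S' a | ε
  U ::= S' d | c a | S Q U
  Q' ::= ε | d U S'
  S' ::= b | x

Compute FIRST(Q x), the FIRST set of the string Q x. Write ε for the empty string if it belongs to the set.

{a, b, c, d, x}

FIRST(Q') = {ε, d}
FIRST(S') = {b, x}
FIRST(Q) = {ε, a, b, c, d, x}  (via Q' S c)
FIRST(S) = {ε, a, b, c, d, x}  (via U, S' a)
FIRST(U) = {a, b, c, d, x}  (via S' d, S Q U)
FIRST(Q x): take FIRST of each symbol in turn, carrying on past any symbol whose FIRST contains ε; result {a, b, c, d, x}.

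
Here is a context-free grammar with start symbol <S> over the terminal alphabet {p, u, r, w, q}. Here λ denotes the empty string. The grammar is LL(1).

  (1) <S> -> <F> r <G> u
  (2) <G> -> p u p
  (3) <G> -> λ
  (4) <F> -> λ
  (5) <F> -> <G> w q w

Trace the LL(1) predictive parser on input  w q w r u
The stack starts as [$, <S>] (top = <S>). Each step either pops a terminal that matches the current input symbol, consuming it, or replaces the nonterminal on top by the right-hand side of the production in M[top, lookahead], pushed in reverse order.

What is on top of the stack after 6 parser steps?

r

     Stack                Input        Action
  1  $ <S>                w q w r u $  expand <S> -> <F> r <G> u
  2  $ u <G> r <F>        w q w r u $  expand <F> -> <G> w q w
  3  $ u <G> r w q w <G>  w q w r u $  expand <G> -> λ
  4  $ u <G> r w q w      w q w r u $  match w
  5  $ u <G> r w q        q w r u $    match q
  6  $ u <G> r w          w r u $      match w
Stack after step 6: $ u <G> r (top = r).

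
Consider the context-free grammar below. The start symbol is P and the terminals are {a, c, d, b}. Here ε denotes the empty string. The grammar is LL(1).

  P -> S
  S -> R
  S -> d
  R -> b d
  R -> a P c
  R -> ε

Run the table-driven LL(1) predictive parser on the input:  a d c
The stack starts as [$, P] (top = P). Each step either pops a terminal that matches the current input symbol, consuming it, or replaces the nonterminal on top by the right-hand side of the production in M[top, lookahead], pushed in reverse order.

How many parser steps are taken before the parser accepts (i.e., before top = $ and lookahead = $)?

8

step 1: stack=$ P  input=a d c $  — expand P -> S
step 2: stack=$ S  input=a d c $  — expand S -> R
step 3: stack=$ R  input=a d c $  — expand R -> a P c
step 4: stack=$ c P a  input=a d c $  — match a
step 5: stack=$ c P  input=d c $  — expand P -> S
step 6: stack=$ c S  input=d c $  — expand S -> d
step 7: stack=$ c d  input=d c $  — match d
step 8: stack=$ c  input=c $  — match c
Accept reached after 8 steps.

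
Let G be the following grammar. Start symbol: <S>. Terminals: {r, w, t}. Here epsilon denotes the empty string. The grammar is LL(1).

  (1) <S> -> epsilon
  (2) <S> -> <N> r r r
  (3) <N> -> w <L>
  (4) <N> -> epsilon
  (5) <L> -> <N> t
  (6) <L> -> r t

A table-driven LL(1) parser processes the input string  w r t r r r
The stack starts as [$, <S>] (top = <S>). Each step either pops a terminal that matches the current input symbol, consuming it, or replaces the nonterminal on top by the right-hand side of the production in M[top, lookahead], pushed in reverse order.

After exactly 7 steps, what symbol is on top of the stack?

r

step 1: stack=$ <S>  input=w r t r r r $  — expand <S> -> <N> r r r
step 2: stack=$ r r r <N>  input=w r t r r r $  — expand <N> -> w <L>
step 3: stack=$ r r r <L> w  input=w r t r r r $  — match w
step 4: stack=$ r r r <L>  input=r t r r r $  — expand <L> -> r t
step 5: stack=$ r r r t r  input=r t r r r $  — match r
step 6: stack=$ r r r t  input=t r r r $  — match t
step 7: stack=$ r r r  input=r r r $  — match r
Stack after step 7: $ r r (top = r).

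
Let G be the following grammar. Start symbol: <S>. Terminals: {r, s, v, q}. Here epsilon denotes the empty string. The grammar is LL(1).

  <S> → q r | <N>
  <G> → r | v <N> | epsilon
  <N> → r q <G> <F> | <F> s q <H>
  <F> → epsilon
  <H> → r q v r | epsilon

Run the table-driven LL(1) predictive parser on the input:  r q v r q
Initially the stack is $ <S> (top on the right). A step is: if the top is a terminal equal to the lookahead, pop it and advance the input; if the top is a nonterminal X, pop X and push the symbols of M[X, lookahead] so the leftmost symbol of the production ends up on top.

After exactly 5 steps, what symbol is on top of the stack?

v

     Stack          Input        Action
  1  $ <S>          r q v r q $  expand <S> → <N>
  2  $ <N>          r q v r q $  expand <N> → r q <G> <F>
  3  $ <F> <G> q r  r q v r q $  match r
  4  $ <F> <G> q    q v r q $    match q
  5  $ <F> <G>      v r q $      expand <G> → v <N>
Stack after step 5: $ <F> <N> v (top = v).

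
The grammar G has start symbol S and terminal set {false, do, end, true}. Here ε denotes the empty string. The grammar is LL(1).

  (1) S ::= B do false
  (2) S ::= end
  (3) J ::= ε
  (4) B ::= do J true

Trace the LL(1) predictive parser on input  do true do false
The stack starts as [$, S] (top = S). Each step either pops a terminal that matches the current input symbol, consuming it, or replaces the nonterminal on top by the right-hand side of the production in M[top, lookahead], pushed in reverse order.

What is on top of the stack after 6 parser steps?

     Stack                 Input               Action
  1  $ S                   do true do false $  expand S ::= B do false
  2  $ false do B          do true do false $  expand B ::= do J true
  3  $ false do true J do  do true do false $  match do
  4  $ false do true J     true do false $     expand J ::= ε
  5  $ false do true       true do false $     match true
  6  $ false do            do false $          match do
Stack after step 6: $ false (top = false).

false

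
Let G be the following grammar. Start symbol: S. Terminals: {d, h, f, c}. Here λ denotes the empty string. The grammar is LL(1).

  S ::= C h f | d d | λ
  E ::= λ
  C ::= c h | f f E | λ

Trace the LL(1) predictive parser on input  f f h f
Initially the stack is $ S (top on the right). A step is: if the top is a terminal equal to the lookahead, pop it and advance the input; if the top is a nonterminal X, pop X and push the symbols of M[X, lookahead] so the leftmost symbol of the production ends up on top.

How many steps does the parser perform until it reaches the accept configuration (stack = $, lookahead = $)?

7

step 1: stack=$ S  input=f f h f $  — expand S ::= C h f
step 2: stack=$ f h C  input=f f h f $  — expand C ::= f f E
step 3: stack=$ f h E f f  input=f f h f $  — match f
step 4: stack=$ f h E f  input=f h f $  — match f
step 5: stack=$ f h E  input=h f $  — expand E ::= λ
step 6: stack=$ f h  input=h f $  — match h
step 7: stack=$ f  input=f $  — match f
Accept reached after 7 steps.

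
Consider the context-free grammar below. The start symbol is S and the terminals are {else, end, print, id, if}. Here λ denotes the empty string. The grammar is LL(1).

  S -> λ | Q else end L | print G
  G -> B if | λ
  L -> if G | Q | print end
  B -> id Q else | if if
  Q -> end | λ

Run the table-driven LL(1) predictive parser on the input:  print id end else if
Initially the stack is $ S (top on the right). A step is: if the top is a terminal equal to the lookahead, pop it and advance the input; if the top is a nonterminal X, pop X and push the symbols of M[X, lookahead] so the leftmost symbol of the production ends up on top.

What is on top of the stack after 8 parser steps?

step 1: stack=$ S  input=print id end else if $  — expand S -> print G
step 2: stack=$ G print  input=print id end else if $  — match print
step 3: stack=$ G  input=id end else if $  — expand G -> B if
step 4: stack=$ if B  input=id end else if $  — expand B -> id Q else
step 5: stack=$ if else Q id  input=id end else if $  — match id
step 6: stack=$ if else Q  input=end else if $  — expand Q -> end
step 7: stack=$ if else end  input=end else if $  — match end
step 8: stack=$ if else  input=else if $  — match else
Stack after step 8: $ if (top = if).

if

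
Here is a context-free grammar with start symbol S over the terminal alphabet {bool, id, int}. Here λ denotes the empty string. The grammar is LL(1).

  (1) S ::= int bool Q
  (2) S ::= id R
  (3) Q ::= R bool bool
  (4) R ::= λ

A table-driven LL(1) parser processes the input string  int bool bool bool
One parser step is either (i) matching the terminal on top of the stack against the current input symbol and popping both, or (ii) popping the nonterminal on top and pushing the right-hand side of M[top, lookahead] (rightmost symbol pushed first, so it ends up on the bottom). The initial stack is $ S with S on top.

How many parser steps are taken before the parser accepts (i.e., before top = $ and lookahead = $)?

     Stack          Input                 Action
  1  $ S            int bool bool bool $  expand S ::= int bool Q
  2  $ Q bool int   int bool bool bool $  match int
  3  $ Q bool       bool bool bool $      match bool
  4  $ Q            bool bool $           expand Q ::= R bool bool
  5  $ bool bool R  bool bool $           expand R ::= λ
  6  $ bool bool    bool bool $           match bool
  7  $ bool         bool $                match bool
Accept reached after 7 steps.

7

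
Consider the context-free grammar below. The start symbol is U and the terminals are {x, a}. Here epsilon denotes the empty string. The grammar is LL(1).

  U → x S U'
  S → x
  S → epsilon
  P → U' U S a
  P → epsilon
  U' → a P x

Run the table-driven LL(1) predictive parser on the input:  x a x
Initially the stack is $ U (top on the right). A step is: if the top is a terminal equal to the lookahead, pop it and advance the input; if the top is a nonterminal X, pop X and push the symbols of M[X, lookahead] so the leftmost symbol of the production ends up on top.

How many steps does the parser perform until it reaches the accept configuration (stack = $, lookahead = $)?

step 1: stack=$ U  input=x a x $  — expand U → x S U'
step 2: stack=$ U' S x  input=x a x $  — match x
step 3: stack=$ U' S  input=a x $  — expand S → epsilon
step 4: stack=$ U'  input=a x $  — expand U' → a P x
step 5: stack=$ x P a  input=a x $  — match a
step 6: stack=$ x P  input=x $  — expand P → epsilon
step 7: stack=$ x  input=x $  — match x
Accept reached after 7 steps.

7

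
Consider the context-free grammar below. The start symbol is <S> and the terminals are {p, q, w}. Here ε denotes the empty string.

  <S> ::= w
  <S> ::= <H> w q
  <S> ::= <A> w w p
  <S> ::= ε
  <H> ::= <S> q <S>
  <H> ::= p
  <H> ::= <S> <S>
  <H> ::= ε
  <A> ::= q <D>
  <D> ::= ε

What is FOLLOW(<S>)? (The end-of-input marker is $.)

FIRST(<A>): from <A>::=q <D> we get {q}. So FIRST(<A>) = {q}.
FIRST(<D>): from <D>::=ε we get {ε}. So FIRST(<D>) = {ε}.
FIRST(<S>): from <S>::=w we get {w}; from <S>::=<H> w q we get {p, q, w}; from <S>::=<A> w w p we get {q}; from <S>::=ε we get {ε}. So FIRST(<S>) = {ε, p, q, w}.
FIRST(<H>): from <H>::=<S> q <S> we get {p, q, w}; from <H>::=p we get {p}; from <H>::=<S> <S> we get {ε, p, q, w}; from <H>::=ε we get {ε}. So FIRST(<H>) = {ε, p, q, w}.
FOLLOW(<S>) includes $ since <S> is the start symbol.
FOLLOW(<H>): in <S>::=<H> w q, <H> is followed by w q with FIRST {w}. Thus FOLLOW(<H>) = {w}.
FOLLOW(<S>): in <H>::=<S> q <S> (occurrence 1), <S> is followed by q <S> with FIRST {q}; in <H>::=<S> q <S> (occurrence 2), the suffix after <S> is empty, so FOLLOW(<S>) ⊇ FOLLOW(<H>) = {w}; in <H>::=<S> <S> (occurrence 1), <S> is followed by <S> with FIRST {ε, p, q, w}; in <H>::=<S> <S> (occurrence 1), the suffix after <S> is nullable, so FOLLOW(<S>) ⊇ FOLLOW(<H>) = {w}; in <H>::=<S> <S> (occurrence 2), the suffix after <S> is empty, so FOLLOW(<S>) ⊇ FOLLOW(<H>) = {w}. Thus FOLLOW(<S>) = {$, p, q, w}.
FOLLOW(<A>): in <S>::=<A> w w p, <A> is followed by w w p with FIRST {w}. Thus FOLLOW(<A>) = {w}.
FOLLOW(<D>): in <A>::=q <D>, the suffix after <D> is empty, so FOLLOW(<D>) ⊇ FOLLOW(<A>) = {w}. Thus FOLLOW(<D>) = {w}.

{$, p, q, w}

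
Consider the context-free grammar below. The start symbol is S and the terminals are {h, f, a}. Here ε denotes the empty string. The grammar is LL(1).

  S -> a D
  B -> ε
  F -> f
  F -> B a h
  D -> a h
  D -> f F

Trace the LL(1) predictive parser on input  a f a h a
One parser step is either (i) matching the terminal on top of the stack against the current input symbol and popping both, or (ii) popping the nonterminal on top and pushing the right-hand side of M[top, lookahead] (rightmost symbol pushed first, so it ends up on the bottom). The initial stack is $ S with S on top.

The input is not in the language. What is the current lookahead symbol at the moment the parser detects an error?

step 1: stack=$ S  input=a f a h a $  — expand S -> a D
step 2: stack=$ D a  input=a f a h a $  — match a
step 3: stack=$ D  input=f a h a $  — expand D -> f F
step 4: stack=$ F f  input=f a h a $  — match f
step 5: stack=$ F  input=a h a $  — expand F -> B a h
step 6: stack=$ h a B  input=a h a $  — expand B -> ε
step 7: stack=$ h a  input=a h a $  — match a
step 8: stack=$ h  input=h a $  — match h
step 9: stack=$  input=a $  — error: stack empty but input remains

a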